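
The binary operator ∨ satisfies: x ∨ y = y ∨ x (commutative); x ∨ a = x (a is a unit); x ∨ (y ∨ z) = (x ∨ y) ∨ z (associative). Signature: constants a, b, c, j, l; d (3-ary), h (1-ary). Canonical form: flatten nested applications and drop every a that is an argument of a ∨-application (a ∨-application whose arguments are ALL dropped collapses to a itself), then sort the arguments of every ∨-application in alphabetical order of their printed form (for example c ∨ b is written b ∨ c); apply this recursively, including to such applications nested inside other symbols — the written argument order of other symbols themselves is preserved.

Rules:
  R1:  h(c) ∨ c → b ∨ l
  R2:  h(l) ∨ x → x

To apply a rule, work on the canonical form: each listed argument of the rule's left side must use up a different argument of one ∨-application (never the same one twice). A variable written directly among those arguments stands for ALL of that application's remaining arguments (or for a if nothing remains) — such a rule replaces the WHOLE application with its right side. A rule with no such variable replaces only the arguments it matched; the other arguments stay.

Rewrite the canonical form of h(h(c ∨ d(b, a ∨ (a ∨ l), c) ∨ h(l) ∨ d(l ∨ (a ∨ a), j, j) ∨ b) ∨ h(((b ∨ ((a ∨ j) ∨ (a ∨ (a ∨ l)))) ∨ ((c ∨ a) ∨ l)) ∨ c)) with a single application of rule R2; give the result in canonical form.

Canonical form:  h(h(b ∨ c ∨ c ∨ j ∨ l ∨ l) ∨ h(b ∨ c ∨ d(b, l, c) ∨ d(l, j, j) ∨ h(l)))
Apply R2:  consuming h(l);  x := b ∨ c ∨ d(b, l, c) ∨ d(l, j, j)
The variable takes the whole remainder — replace the entire application.
New term:  h(h(b ∨ c ∨ c ∨ j ∨ l ∨ l) ∨ h(b ∨ c ∨ d(b, l, c) ∨ d(l, j, j)))

Answer: h(h(b ∨ c ∨ c ∨ j ∨ l ∨ l) ∨ h(b ∨ c ∨ d(b, l, c) ∨ d(l, j, j)))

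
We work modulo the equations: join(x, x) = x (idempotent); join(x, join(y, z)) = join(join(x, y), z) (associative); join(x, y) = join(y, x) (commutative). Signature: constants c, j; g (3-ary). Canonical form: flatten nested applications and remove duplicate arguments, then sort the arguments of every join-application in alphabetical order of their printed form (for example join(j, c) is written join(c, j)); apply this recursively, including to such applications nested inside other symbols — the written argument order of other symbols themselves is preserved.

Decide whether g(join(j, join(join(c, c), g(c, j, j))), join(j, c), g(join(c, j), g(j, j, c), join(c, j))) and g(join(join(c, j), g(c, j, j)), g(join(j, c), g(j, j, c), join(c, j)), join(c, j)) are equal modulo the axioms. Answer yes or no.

Answer: no — g(join(c, g(c, j, j), j), join(c, j), g(join(c, j), g(j, j, c), join(c, j))) vs g(join(c, g(c, j, j), j), g(join(c, j), g(j, j, c), join(c, j)), join(c, j))

Derivation:
Left:  g(join(j, join(join(c, c), g(c, j, j))), join(j, c), g(join(c, j), g(j, j, c), join(c, j)))
  Work inside:  join(j, join(join(c, c), g(c, j, j)))
  Un-nest:  join(j, c, c, g(c, j, j))
  Drop duplicates:  drop duplicate c
  Order the arguments:  join(c, g(c, j, j), j)
  Put back:  g(join(c, g(c, j, j), j), join(c, j), g(join(c, j), g(j, j, c), join(c, j)))
Right:  g(join(join(c, j), g(c, j, j)), g(join(j, c), g(j, j, c), join(c, j)), join(c, j))
  Focus inside:  join(join(c, j), g(c, j, j))
  Merge nested applications:  join(c, j, g(c, j, j))
  Order the arguments:  join(c, g(c, j, j), j)
  Reassemble:  g(join(c, g(c, j, j), j), g(join(c, j), g(j, j, c), join(c, j)), join(c, j))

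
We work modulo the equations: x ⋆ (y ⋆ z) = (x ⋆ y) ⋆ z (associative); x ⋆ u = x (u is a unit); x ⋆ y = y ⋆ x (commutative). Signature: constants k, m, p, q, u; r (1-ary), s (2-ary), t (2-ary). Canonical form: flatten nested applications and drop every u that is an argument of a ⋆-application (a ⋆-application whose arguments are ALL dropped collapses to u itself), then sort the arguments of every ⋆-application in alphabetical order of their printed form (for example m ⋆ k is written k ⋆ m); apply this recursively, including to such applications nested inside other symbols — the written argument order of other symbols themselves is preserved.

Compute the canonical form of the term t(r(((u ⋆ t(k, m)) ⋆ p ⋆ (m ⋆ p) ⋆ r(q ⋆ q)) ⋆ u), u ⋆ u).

Answer: t(r(m ⋆ p ⋆ p ⋆ r(q ⋆ q) ⋆ t(k, m)), u)

Derivation:
Work inside:  ((u ⋆ t(k, m)) ⋆ p ⋆ (m ⋆ p) ⋆ r(q ⋆ q)) ⋆ u
Flatten:  u ⋆ t(k, m) ⋆ p ⋆ m ⋆ p ⋆ r(q ⋆ q) ⋆ u
Units out:  drop u (×2)
Sort arguments:  m ⋆ p ⋆ p ⋆ r(q ⋆ q) ⋆ t(k, m)
Rebuild:  t(r(m ⋆ p ⋆ p ⋆ r(q ⋆ q) ⋆ t(k, m)), u)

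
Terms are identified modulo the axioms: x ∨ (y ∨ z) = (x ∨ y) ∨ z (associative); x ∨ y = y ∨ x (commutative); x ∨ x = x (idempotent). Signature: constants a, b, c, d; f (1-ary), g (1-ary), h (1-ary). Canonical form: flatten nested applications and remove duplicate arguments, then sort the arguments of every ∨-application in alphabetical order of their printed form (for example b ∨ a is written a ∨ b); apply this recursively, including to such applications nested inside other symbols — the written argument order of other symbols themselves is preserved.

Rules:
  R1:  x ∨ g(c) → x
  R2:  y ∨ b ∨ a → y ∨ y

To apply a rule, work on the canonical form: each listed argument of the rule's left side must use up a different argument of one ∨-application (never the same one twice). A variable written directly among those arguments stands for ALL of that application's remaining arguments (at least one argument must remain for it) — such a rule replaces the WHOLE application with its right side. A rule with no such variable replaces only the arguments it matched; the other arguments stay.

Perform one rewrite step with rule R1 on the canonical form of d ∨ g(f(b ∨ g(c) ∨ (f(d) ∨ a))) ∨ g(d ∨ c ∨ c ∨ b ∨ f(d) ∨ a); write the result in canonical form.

Canonical form:  d ∨ g(a ∨ b ∨ c ∨ d ∨ f(d)) ∨ g(f(a ∨ b ∨ f(d) ∨ g(c)))
Apply R1:  consuming g(c);  x := a ∨ b ∨ f(d)
The extension variable absorbs all remaining arguments, so the whole application is rewritten.
Result:  d ∨ g(a ∨ b ∨ c ∨ d ∨ f(d)) ∨ g(f(a ∨ b ∨ f(d)))

Answer: d ∨ g(a ∨ b ∨ c ∨ d ∨ f(d)) ∨ g(f(a ∨ b ∨ f(d)))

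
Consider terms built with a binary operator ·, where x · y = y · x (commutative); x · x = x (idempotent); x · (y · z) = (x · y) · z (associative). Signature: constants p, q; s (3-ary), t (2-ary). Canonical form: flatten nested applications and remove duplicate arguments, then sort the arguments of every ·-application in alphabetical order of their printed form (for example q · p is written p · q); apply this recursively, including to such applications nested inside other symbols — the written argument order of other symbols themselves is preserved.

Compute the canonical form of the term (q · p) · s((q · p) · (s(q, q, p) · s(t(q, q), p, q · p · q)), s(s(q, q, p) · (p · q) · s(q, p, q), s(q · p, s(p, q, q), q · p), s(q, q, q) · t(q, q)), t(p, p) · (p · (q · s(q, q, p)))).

Merge nested applications:  q · p · s((q · p) · (s(q, q, p) · s(t(q, q), p, q · p · q)), s(s(q, q, p) · (p · q) · s(q, p, q), s(q · p, s(p, q, q), q · p), s(q, q, q) · t(q, q)), t(p, p) · (p · (q · s(q, q, p))))
Canonicalize subterm:  s((q · p) · (s(q, q, p) · s(t(q, q), p, q · p · q)), s(s(q, q, p) · (p · q) · s(q, p, q), s(q · p, s(p, q, q), q · p), s(q, q, q) · t(q, q)), t(p, p) · (p · (q · s(q, q, p))))  →  s(p · q · s(q, q, p) · s(t(q, q), p, p · q), s(p · q · s(q, p, q) · s(q, q, p), s(p · q, s(p, q, q), p · q), s(q, q, q) · t(q, q)), p · q · s(q, q, p) · t(p, p))
Sort arguments:  p · q · s(p · q · s(q, q, p) · s(t(q, q), p, p · q), s(p · q · s(q, p, q) · s(q, q, p), s(p · q, s(p, q, q), p · q), s(q, q, q) · t(q, q)), p · q · s(q, q, p) · t(p, p))

Answer: p · q · s(p · q · s(q, q, p) · s(t(q, q), p, p · q), s(p · q · s(q, p, q) · s(q, q, p), s(p · q, s(p, q, q), p · q), s(q, q, q) · t(q, q)), p · q · s(q, q, p) · t(p, p))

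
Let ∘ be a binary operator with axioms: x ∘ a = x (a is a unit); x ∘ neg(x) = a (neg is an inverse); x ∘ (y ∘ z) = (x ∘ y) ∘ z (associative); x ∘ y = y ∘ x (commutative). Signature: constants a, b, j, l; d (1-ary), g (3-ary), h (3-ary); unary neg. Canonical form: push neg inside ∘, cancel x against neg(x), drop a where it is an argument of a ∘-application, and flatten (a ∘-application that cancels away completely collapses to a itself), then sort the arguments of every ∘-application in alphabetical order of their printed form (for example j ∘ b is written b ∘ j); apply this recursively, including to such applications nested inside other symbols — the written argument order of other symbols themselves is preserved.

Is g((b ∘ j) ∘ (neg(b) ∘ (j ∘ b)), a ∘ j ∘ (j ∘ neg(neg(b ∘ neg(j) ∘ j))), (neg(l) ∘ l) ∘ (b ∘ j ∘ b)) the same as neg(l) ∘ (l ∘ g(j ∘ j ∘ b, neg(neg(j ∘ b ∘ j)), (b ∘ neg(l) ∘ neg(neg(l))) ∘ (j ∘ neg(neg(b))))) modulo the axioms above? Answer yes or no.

Answer: yes — both canonical forms are g(b ∘ j ∘ j, b ∘ j ∘ j, b ∘ b ∘ j)

Derivation:
Left:  g((b ∘ j) ∘ (neg(b) ∘ (j ∘ b)), a ∘ j ∘ (j ∘ neg(neg(b ∘ neg(j) ∘ j))), (neg(l) ∘ l) ∘ (b ∘ j ∘ b))
  Focus inside:  a ∘ j ∘ (j ∘ neg(neg(b ∘ neg(j) ∘ j)))
  Push neg inside:  distribute neg over ∘ and collapse double neg
  Collect terms:  j ∘ j ∘ b
  Sort arguments:  b ∘ j ∘ j
  Rebuild:  g(b ∘ j ∘ j, b ∘ j ∘ j, b ∘ b ∘ j)
Right:  neg(l) ∘ (l ∘ g(j ∘ j ∘ b, neg(neg(j ∘ b ∘ j)), (b ∘ neg(l) ∘ neg(neg(l))) ∘ (j ∘ neg(neg(b)))))
  Push neg inside:  distribute neg over ∘ and collapse double neg
  Cancel inverse pairs:  l cancels
  Collect:  g(b ∘ j ∘ j, b ∘ j ∘ j, b ∘ b ∘ j)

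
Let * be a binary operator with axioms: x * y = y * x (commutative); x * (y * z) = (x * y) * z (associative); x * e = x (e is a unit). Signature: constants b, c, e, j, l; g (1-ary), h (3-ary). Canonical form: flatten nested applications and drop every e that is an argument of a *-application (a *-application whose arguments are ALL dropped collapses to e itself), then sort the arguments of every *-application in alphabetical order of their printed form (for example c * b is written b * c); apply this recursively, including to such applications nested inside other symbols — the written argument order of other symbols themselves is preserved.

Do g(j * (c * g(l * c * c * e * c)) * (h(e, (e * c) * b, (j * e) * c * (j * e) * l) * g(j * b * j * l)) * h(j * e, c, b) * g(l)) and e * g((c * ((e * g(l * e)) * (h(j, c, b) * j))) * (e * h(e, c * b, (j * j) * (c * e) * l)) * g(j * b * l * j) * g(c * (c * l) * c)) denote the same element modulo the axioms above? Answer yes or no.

Answer: yes — both canonical forms are g(c * g(b * j * j * l) * g(c * c * c * l) * g(l) * h(e, b * c, c * j * j * l) * h(j, c, b) * j)

Derivation:
Left:  g(j * (c * g(l * c * c * e * c)) * (h(e, (e * c) * b, (j * e) * c * (j * e) * l) * g(j * b * j * l)) * h(j * e, c, b) * g(l))
  Work inside:  j * (c * g(l * c * c * e * c)) * (h(e, (e * c) * b, (j * e) * c * (j * e) * l) * g(j * b * j * l)) * h(j * e, c, b) * g(l)
  Un-nest:  j * c * g(l * c * c * e * c) * h(e, (e * c) * b, (j * e) * c * (j * e) * l) * g(j * b * j * l) * h(j * e, c, b) * g(l)
  Simplify inside:  g(l * c * c * e * c)  →  g(c * c * c * l)
  Canonicalize subterm:  h(e, (e * c) * b, (j * e) * c * (j * e) * l)  →  h(e, b * c, c * j * j * l)
  Canonicalize subterm:  g(j * b * j * l)  →  g(b * j * j * l)
  Sort:  c * g(b * j * j * l) * g(c * c * c * l) * g(l) * h(e, b * c, c * j * j * l) * h(j, c, b) * j
  Reassemble:  g(c * g(b * j * j * l) * g(c * c * c * l) * g(l) * h(e, b * c, c * j * j * l) * h(j, c, b) * j)
Right:  e * g((c * ((e * g(l * e)) * (h(j, c, b) * j))) * (e * h(e, c * b, (j * j) * (c * e) * l)) * g(j * b * l * j) * g(c * (c * l) * c))
  Inside:  g((c * ((e * g(l * e)) * (h(j, c, b) * j))) * (e * h(e, c * b, (j * j) * (c * e) * l)) * g(j * b * l * j) * g(c * (c * l) * c))  →  g(c * g(b * j * j * l) * g(c * c * c * l) * g(l) * h(e, b * c, c * j * j * l) * h(j, c, b) * j)
  Unit:  drop e
  Sort arguments:  g(c * g(b * j * j * l) * g(c * c * c * l) * g(l) * h(e, b * c, c * j * j * l) * h(j, c, b) * j)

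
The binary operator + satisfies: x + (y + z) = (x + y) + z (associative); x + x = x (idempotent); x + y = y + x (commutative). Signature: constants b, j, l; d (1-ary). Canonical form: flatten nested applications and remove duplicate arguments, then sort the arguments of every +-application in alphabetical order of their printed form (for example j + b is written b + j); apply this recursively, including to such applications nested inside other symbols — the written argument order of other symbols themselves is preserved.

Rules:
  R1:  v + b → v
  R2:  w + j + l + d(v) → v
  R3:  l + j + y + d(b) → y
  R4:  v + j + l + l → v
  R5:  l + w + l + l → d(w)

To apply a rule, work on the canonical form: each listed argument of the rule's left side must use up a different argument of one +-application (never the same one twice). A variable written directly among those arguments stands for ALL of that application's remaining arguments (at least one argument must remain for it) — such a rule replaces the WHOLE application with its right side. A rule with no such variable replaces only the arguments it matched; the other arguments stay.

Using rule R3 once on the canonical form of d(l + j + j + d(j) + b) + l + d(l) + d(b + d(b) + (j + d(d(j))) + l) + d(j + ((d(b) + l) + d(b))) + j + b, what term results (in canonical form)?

Canonical form:  b + d(b + d(b) + d(d(j)) + j + l) + d(b + d(j) + j + l) + d(d(b) + j + l) + d(l) + j + l
Apply R3:  consuming d(b), j, l;  y := b + d(d(j))
The extension variable absorbs all remaining arguments, so the whole application is rewritten.
New term:  b + d(b + d(d(j))) + d(b + d(j) + j + l) + d(d(b) + j + l) + d(l) + j + l

Answer: b + d(b + d(d(j))) + d(b + d(j) + j + l) + d(d(b) + j + l) + d(l) + j + l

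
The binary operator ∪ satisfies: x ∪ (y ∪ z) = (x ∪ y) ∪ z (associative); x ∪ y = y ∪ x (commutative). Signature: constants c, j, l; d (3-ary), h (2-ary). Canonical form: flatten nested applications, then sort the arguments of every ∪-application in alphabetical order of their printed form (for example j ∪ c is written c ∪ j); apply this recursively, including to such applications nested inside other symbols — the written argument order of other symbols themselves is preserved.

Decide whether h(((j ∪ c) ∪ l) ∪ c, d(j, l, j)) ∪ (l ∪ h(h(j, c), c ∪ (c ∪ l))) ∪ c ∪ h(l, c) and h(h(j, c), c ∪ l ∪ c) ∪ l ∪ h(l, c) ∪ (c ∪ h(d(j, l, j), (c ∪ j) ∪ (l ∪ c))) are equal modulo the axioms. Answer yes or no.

Answer: no — c ∪ h(c ∪ c ∪ j ∪ l, d(j, l, j)) ∪ h(h(j, c), c ∪ c ∪ l) ∪ h(l, c) ∪ l vs c ∪ h(d(j, l, j), c ∪ c ∪ j ∪ l) ∪ h(h(j, c), c ∪ c ∪ l) ∪ h(l, c) ∪ l

Derivation:
Left:  h(((j ∪ c) ∪ l) ∪ c, d(j, l, j)) ∪ (l ∪ h(h(j, c), c ∪ (c ∪ l))) ∪ c ∪ h(l, c)
  Un-nest:  h(((j ∪ c) ∪ l) ∪ c, d(j, l, j)) ∪ l ∪ h(h(j, c), c ∪ (c ∪ l)) ∪ c ∪ h(l, c)
  Canonicalize subterm:  h(((j ∪ c) ∪ l) ∪ c, d(j, l, j))  →  h(c ∪ c ∪ j ∪ l, d(j, l, j))
  Simplify inside:  h(h(j, c), c ∪ (c ∪ l))  →  h(h(j, c), c ∪ c ∪ l)
  Sort arguments:  c ∪ h(c ∪ c ∪ j ∪ l, d(j, l, j)) ∪ h(h(j, c), c ∪ c ∪ l) ∪ h(l, c) ∪ l
Right:  h(h(j, c), c ∪ l ∪ c) ∪ l ∪ h(l, c) ∪ (c ∪ h(d(j, l, j), (c ∪ j) ∪ (l ∪ c)))
  Un-nest:  h(h(j, c), c ∪ l ∪ c) ∪ l ∪ h(l, c) ∪ c ∪ h(d(j, l, j), (c ∪ j) ∪ (l ∪ c))
  Canonicalize subterm:  h(h(j, c), c ∪ l ∪ c)  →  h(h(j, c), c ∪ c ∪ l)
  Simplify inside:  h(d(j, l, j), (c ∪ j) ∪ (l ∪ c))  →  h(d(j, l, j), c ∪ c ∪ j ∪ l)
  Sort:  c ∪ h(d(j, l, j), c ∪ c ∪ j ∪ l) ∪ h(h(j, c), c ∪ c ∪ l) ∪ h(l, c) ∪ l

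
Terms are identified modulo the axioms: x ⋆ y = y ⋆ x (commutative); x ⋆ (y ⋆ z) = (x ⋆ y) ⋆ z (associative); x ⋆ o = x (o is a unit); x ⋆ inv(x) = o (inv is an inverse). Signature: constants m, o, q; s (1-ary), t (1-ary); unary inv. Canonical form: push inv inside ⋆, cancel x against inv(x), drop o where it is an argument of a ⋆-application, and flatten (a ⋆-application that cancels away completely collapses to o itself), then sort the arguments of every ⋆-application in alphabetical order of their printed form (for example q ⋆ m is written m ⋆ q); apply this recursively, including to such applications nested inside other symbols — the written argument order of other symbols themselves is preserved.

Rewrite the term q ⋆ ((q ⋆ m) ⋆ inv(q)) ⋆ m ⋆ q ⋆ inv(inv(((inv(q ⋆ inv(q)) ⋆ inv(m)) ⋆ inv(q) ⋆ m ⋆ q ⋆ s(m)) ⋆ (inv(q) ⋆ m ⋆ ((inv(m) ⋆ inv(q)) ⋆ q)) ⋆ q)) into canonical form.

Push inv inside:  distribute inv over ⋆ and collapse double inv
Combine occurrences:  q ⋆ q ⋆ m ⋆ m ⋆ s(m)
Sort arguments:  m ⋆ m ⋆ q ⋆ q ⋆ s(m)

Answer: m ⋆ m ⋆ q ⋆ q ⋆ s(m)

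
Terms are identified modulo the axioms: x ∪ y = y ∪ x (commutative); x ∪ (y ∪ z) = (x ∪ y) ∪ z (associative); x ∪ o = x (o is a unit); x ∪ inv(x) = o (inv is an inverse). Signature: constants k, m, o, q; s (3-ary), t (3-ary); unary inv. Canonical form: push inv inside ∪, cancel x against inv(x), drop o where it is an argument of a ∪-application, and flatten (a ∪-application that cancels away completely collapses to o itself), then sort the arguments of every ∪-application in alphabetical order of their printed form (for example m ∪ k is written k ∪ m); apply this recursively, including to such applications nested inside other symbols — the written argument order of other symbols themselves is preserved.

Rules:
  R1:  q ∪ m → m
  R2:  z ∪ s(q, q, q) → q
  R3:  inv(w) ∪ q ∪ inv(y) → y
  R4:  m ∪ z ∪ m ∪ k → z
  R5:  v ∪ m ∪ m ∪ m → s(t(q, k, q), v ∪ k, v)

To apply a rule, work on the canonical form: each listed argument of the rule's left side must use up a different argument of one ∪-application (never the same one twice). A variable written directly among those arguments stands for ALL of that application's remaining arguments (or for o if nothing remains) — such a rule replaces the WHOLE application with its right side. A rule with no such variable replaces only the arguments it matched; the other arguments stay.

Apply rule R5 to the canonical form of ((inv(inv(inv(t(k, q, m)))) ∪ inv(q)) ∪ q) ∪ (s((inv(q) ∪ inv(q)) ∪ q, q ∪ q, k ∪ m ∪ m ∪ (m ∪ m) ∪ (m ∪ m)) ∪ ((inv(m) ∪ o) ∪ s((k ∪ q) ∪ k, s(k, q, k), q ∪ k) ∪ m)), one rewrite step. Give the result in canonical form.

Canonical form:  inv(t(k, q, m)) ∪ s(inv(q), q ∪ q, k ∪ m ∪ m ∪ m ∪ m ∪ m ∪ m) ∪ s(k ∪ k ∪ q, s(k, q, k), k ∪ q)
Match R5:  consume m, m, m;  v := k ∪ m ∪ m ∪ m
Every leftover argument binds to the variable; the entire application is replaced.
New term:  inv(t(k, q, m)) ∪ s(inv(q), q ∪ q, s(t(q, k, q), k ∪ k ∪ m ∪ m ∪ m, k ∪ m ∪ m ∪ m)) ∪ s(k ∪ k ∪ q, s(k, q, k), k ∪ q)

Answer: inv(t(k, q, m)) ∪ s(inv(q), q ∪ q, s(t(q, k, q), k ∪ k ∪ m ∪ m ∪ m, k ∪ m ∪ m ∪ m)) ∪ s(k ∪ k ∪ q, s(k, q, k), k ∪ q)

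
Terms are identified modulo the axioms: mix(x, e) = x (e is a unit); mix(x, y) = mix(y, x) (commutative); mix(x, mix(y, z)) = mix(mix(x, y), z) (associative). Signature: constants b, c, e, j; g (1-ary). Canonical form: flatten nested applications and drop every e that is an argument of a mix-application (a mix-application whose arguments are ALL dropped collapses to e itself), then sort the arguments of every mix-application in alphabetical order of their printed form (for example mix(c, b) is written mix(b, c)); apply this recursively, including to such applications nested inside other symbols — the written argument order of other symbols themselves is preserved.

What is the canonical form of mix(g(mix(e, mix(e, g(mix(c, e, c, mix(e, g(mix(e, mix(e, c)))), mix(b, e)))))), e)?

Answer: g(g(mix(b, c, c, g(c))))

Derivation:
Canonicalize subterm:  g(mix(e, mix(e, g(mix(c, e, c, mix(e, g(mix(e, mix(e, c)))), mix(b, e))))))  →  g(g(mix(b, c, c, g(c))))
Drop the unit:  drop e
Order the arguments:  g(g(mix(b, c, c, g(c))))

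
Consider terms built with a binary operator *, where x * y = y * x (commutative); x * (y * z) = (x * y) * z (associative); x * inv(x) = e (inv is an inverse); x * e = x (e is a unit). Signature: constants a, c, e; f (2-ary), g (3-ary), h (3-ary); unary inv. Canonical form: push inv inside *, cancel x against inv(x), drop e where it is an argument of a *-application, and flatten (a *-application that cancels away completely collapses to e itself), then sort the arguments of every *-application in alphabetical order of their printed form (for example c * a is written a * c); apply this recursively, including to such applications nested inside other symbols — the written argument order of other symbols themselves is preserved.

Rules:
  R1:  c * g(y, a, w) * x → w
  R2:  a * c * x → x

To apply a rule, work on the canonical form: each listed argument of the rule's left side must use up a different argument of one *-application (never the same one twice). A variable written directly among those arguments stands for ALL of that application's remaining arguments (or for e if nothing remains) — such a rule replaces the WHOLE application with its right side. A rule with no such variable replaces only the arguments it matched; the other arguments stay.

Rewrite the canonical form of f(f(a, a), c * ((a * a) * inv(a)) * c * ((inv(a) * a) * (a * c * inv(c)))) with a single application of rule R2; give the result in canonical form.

Answer: f(f(a, a), a * c)

Derivation:
Canonical form:  f(f(a, a), a * a * c * c)
R2 matches:  uses a, c;  x := a * c
The variable takes the whole remainder — replace the entire application.
Result:  f(f(a, a), a * c)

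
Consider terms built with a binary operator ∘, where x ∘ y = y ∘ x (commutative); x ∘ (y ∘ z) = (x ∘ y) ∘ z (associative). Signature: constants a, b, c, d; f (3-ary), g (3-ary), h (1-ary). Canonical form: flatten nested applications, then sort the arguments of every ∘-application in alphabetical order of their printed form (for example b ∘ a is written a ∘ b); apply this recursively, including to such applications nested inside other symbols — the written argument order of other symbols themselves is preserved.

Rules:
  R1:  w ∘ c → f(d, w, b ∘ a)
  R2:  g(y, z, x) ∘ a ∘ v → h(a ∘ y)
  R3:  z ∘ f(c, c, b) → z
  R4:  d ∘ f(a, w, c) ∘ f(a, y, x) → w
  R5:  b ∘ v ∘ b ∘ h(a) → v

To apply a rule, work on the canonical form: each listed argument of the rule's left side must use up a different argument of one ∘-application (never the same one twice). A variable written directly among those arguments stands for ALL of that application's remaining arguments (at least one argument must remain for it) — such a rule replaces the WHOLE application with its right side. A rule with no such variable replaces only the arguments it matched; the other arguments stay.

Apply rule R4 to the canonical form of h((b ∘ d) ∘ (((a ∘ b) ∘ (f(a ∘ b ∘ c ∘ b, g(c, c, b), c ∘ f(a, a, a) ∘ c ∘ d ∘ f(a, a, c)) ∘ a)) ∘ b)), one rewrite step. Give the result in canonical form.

Canonical form:  h(a ∘ a ∘ b ∘ b ∘ b ∘ d ∘ f(a ∘ b ∘ b ∘ c, g(c, c, b), c ∘ c ∘ d ∘ f(a, a, a) ∘ f(a, a, c)))
Apply R4:  consuming d, f(a, a, a), f(a, a, c);  w := a, x := a, y := a
New term:  h(a ∘ a ∘ b ∘ b ∘ b ∘ d ∘ f(a ∘ b ∘ b ∘ c, g(c, c, b), a ∘ c ∘ c))

Answer: h(a ∘ a ∘ b ∘ b ∘ b ∘ d ∘ f(a ∘ b ∘ b ∘ c, g(c, c, b), a ∘ c ∘ c))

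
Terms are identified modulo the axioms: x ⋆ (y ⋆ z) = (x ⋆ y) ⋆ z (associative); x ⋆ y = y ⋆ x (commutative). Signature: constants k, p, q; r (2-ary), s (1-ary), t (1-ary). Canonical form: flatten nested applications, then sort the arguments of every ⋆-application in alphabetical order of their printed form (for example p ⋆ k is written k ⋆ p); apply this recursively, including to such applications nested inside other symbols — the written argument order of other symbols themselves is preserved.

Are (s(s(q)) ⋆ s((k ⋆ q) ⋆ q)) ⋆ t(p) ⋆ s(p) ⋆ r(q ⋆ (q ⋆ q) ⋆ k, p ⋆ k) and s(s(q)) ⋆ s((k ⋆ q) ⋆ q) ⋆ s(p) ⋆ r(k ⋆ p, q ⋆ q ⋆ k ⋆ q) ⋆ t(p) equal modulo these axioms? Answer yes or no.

Answer: no — r(k ⋆ q ⋆ q ⋆ q, k ⋆ p) ⋆ s(k ⋆ q ⋆ q) ⋆ s(p) ⋆ s(s(q)) ⋆ t(p) vs r(k ⋆ p, k ⋆ q ⋆ q ⋆ q) ⋆ s(k ⋆ q ⋆ q) ⋆ s(p) ⋆ s(s(q)) ⋆ t(p)

Derivation:
Left:  (s(s(q)) ⋆ s((k ⋆ q) ⋆ q)) ⋆ t(p) ⋆ s(p) ⋆ r(q ⋆ (q ⋆ q) ⋆ k, p ⋆ k)
  Un-nest:  s(s(q)) ⋆ s((k ⋆ q) ⋆ q) ⋆ t(p) ⋆ s(p) ⋆ r(q ⋆ (q ⋆ q) ⋆ k, p ⋆ k)
  Simplify inside:  s((k ⋆ q) ⋆ q)  →  s(k ⋆ q ⋆ q)
  Inside:  r(q ⋆ (q ⋆ q) ⋆ k, p ⋆ k)  →  r(k ⋆ q ⋆ q ⋆ q, k ⋆ p)
  Order the arguments:  r(k ⋆ q ⋆ q ⋆ q, k ⋆ p) ⋆ s(k ⋆ q ⋆ q) ⋆ s(p) ⋆ s(s(q)) ⋆ t(p)
Right:  s(s(q)) ⋆ s((k ⋆ q) ⋆ q) ⋆ s(p) ⋆ r(k ⋆ p, q ⋆ q ⋆ k ⋆ q) ⋆ t(p)
  Canonicalize subterm:  s((k ⋆ q) ⋆ q)  →  s(k ⋆ q ⋆ q)
  Canonicalize subterm:  r(k ⋆ p, q ⋆ q ⋆ k ⋆ q)  →  r(k ⋆ p, k ⋆ q ⋆ q ⋆ q)
  Sort arguments:  r(k ⋆ p, k ⋆ q ⋆ q ⋆ q) ⋆ s(k ⋆ q ⋆ q) ⋆ s(p) ⋆ s(s(q)) ⋆ t(p)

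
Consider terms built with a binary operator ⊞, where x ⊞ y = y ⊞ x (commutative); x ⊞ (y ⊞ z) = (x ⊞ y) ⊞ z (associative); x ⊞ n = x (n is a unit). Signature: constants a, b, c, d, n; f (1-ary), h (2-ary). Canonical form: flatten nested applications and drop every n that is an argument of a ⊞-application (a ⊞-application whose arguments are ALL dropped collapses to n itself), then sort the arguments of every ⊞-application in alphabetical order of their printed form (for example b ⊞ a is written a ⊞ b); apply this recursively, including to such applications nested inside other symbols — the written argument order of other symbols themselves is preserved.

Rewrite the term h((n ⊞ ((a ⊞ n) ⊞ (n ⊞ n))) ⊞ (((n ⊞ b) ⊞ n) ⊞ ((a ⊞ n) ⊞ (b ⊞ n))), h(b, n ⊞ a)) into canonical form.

Work inside:  (n ⊞ ((a ⊞ n) ⊞ (n ⊞ n))) ⊞ (((n ⊞ b) ⊞ n) ⊞ ((a ⊞ n) ⊞ (b ⊞ n)))
Un-nest:  n ⊞ a ⊞ n ⊞ n ⊞ n ⊞ n ⊞ b ⊞ n ⊞ a ⊞ n ⊞ b ⊞ n
Unit:  drop n (×8)
Sort:  a ⊞ a ⊞ b ⊞ b
Reassemble:  h(a ⊞ a ⊞ b ⊞ b, h(b, a))

Answer: h(a ⊞ a ⊞ b ⊞ b, h(b, a))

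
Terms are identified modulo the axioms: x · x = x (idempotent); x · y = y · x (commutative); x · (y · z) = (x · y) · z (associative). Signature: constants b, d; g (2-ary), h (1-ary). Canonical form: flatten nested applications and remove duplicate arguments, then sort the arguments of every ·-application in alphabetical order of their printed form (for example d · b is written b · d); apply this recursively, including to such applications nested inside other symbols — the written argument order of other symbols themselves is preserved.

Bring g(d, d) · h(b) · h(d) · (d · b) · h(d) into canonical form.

Answer: b · d · g(d, d) · h(b) · h(d)

Derivation:
Flatten:  g(d, d) · h(b) · h(d) · d · b · h(d)
Deduplicate:  drop duplicate h(d)
Sort arguments:  b · d · g(d, d) · h(b) · h(d)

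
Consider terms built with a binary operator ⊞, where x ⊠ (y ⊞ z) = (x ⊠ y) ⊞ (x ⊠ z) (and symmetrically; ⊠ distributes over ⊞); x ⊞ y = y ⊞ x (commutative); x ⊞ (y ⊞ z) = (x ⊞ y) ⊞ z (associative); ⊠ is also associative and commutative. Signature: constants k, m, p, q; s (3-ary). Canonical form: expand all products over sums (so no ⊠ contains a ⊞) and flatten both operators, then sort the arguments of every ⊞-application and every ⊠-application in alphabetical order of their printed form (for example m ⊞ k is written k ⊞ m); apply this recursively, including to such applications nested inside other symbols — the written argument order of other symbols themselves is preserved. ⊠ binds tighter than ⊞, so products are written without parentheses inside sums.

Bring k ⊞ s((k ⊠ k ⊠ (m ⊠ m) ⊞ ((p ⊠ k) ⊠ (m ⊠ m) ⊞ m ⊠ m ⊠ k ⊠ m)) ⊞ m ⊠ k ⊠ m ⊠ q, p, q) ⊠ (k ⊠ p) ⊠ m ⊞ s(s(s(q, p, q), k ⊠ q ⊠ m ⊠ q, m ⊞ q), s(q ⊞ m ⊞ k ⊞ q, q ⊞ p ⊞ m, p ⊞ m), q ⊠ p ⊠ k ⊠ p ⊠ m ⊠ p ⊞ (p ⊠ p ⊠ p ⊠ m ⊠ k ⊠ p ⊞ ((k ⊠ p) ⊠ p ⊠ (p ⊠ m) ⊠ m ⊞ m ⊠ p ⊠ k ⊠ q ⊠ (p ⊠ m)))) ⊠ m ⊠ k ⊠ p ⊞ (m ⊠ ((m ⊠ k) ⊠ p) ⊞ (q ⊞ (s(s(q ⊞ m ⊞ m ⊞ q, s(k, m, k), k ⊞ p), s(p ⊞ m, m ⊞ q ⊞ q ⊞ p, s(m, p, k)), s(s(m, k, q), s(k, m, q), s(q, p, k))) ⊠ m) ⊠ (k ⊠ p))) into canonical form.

Answer: k ⊞ k ⊠ m ⊠ m ⊠ p ⊞ k ⊠ m ⊠ p ⊠ s(k ⊠ k ⊠ m ⊠ m ⊞ k ⊠ m ⊠ m ⊠ m ⊞ k ⊠ m ⊠ m ⊠ p ⊞ k ⊠ m ⊠ m ⊠ q, p, q) ⊞ k ⊠ m ⊠ p ⊠ s(s(m ⊞ m ⊞ q ⊞ q, s(k, m, k), k ⊞ p), s(m ⊞ p, m ⊞ p ⊞ q ⊞ q, s(m, p, k)), s(s(m, k, q), s(k, m, q), s(q, p, k))) ⊞ k ⊠ m ⊠ p ⊠ s(s(s(q, p, q), k ⊠ m ⊠ q ⊠ q, m ⊞ q), s(k ⊞ m ⊞ q ⊞ q, m ⊞ p ⊞ q, m ⊞ p), k ⊠ m ⊠ m ⊠ p ⊠ p ⊠ p ⊞ k ⊠ m ⊠ m ⊠ p ⊠ p ⊠ q ⊞ k ⊠ m ⊠ p ⊠ p ⊠ p ⊠ p ⊞ k ⊠ m ⊠ p ⊠ p ⊠ p ⊠ q) ⊞ q

Derivation:
Un-nest:  k ⊞ k ⊠ m ⊠ p ⊠ s(k ⊠ k ⊠ m ⊠ m ⊞ k ⊠ m ⊠ m ⊠ m ⊞ k ⊠ m ⊠ m ⊠ p ⊞ k ⊠ m ⊠ m ⊠ q, p, q) ⊞ k ⊠ m ⊠ p ⊠ s(s(s(q, p, q), k ⊠ m ⊠ q ⊠ q, m ⊞ q), s(k ⊞ m ⊞ q ⊞ q, m ⊞ p ⊞ q, m ⊞ p), k ⊠ m ⊠ m ⊠ p ⊠ p ⊠ p ⊞ k ⊠ m ⊠ m ⊠ p ⊠ p ⊠ q ⊞ k ⊠ m ⊠ p ⊠ p ⊠ p ⊠ p ⊞ k ⊠ m ⊠ p ⊠ p ⊠ p ⊠ q) ⊞ k ⊠ m ⊠ m ⊠ p ⊞ q ⊞ k ⊠ m ⊠ p ⊠ s(s(m ⊞ m ⊞ q ⊞ q, s(k, m, k), k ⊞ p), s(m ⊞ p, m ⊞ p ⊞ q ⊞ q, s(m, p, k)), s(s(m, k, q), s(k, m, q), s(q, p, k)))
Sort arguments:  k ⊞ k ⊠ m ⊠ m ⊠ p ⊞ k ⊠ m ⊠ p ⊠ s(k ⊠ k ⊠ m ⊠ m ⊞ k ⊠ m ⊠ m ⊠ m ⊞ k ⊠ m ⊠ m ⊠ p ⊞ k ⊠ m ⊠ m ⊠ q, p, q) ⊞ k ⊠ m ⊠ p ⊠ s(s(m ⊞ m ⊞ q ⊞ q, s(k, m, k), k ⊞ p), s(m ⊞ p, m ⊞ p ⊞ q ⊞ q, s(m, p, k)), s(s(m, k, q), s(k, m, q), s(q, p, k))) ⊞ k ⊠ m ⊠ p ⊠ s(s(s(q, p, q), k ⊠ m ⊠ q ⊠ q, m ⊞ q), s(k ⊞ m ⊞ q ⊞ q, m ⊞ p ⊞ q, m ⊞ p), k ⊠ m ⊠ m ⊠ p ⊠ p ⊠ p ⊞ k ⊠ m ⊠ m ⊠ p ⊠ p ⊠ q ⊞ k ⊠ m ⊠ p ⊠ p ⊠ p ⊠ p ⊞ k ⊠ m ⊠ p ⊠ p ⊠ p ⊠ q) ⊞ q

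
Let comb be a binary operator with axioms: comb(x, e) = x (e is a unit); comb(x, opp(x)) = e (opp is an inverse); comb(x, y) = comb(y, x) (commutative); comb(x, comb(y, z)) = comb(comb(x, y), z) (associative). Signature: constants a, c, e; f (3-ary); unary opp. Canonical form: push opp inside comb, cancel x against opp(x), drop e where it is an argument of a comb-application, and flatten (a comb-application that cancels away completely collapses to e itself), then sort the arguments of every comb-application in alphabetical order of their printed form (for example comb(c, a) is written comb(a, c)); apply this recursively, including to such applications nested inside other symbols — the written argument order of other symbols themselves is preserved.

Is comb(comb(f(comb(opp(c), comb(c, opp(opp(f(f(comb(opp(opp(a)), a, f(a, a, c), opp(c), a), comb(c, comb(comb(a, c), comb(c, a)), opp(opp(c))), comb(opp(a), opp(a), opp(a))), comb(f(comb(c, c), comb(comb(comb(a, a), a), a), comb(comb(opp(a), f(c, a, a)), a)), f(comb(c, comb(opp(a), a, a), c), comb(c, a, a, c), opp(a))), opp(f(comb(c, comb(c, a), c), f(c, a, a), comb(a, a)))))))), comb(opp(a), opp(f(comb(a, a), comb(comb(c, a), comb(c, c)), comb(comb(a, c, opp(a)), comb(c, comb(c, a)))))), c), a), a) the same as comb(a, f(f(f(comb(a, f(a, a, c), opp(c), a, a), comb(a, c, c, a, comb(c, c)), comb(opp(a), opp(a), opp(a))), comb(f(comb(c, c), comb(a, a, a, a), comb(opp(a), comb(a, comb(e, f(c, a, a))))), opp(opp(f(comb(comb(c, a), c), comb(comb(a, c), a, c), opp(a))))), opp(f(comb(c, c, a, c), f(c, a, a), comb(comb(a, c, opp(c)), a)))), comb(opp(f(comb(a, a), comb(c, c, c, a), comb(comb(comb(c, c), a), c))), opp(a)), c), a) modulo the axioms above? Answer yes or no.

Left:  comb(comb(f(comb(opp(c), comb(c, opp(opp(f(f(comb(opp(opp(a)), a, f(a, a, c), opp(c), a), comb(c, comb(comb(a, c), comb(c, a)), opp(opp(c))), comb(opp(a), opp(a), opp(a))), comb(f(comb(c, c), comb(comb(comb(a, a), a), a), comb(comb(opp(a), f(c, a, a)), a)), f(comb(c, comb(opp(a), a, a), c), comb(c, a, a, c), opp(a))), opp(f(comb(c, comb(c, a), c), f(c, a, a), comb(a, a)))))))), comb(opp(a), opp(f(comb(a, a), comb(comb(c, a), comb(c, c)), comb(comb(a, c, opp(a)), comb(c, comb(c, a)))))), c), a), a)
  Push opp inside:  distribute opp over comb and collapse double opp
  Combine occurrences:  comb(f(f(f(comb(a, a, a, f(a, a, c), opp(c)), comb(a, a, c, c, c, c), comb(opp(a), opp(a), opp(a))), comb(f(comb(a, c, c), comb(a, a, c, c), opp(a)), f(comb(c, c), comb(a, a, a, a), f(c, a, a))), opp(f(comb(a, c, c, c), f(c, a, a), comb(a, a)))), comb(opp(a), opp(f(comb(a, a), comb(a, c, c, c), comb(a, c, c, c)))), c), a, a)
  Order the arguments:  comb(a, a, f(f(f(comb(a, a, a, f(a, a, c), opp(c)), comb(a, a, c, c, c, c), comb(opp(a), opp(a), opp(a))), comb(f(comb(a, c, c), comb(a, a, c, c), opp(a)), f(comb(c, c), comb(a, a, a, a), f(c, a, a))), opp(f(comb(a, c, c, c), f(c, a, a), comb(a, a)))), comb(opp(a), opp(f(comb(a, a), comb(a, c, c, c), comb(a, c, c, c)))), c))
Right:  comb(a, f(f(f(comb(a, f(a, a, c), opp(c), a, a), comb(a, c, c, a, comb(c, c)), comb(opp(a), opp(a), opp(a))), comb(f(comb(c, c), comb(a, a, a, a), comb(opp(a), comb(a, comb(e, f(c, a, a))))), opp(opp(f(comb(comb(c, a), c), comb(comb(a, c), a, c), opp(a))))), opp(f(comb(c, c, a, c), f(c, a, a), comb(comb(a, c, opp(c)), a)))), comb(opp(f(comb(a, a), comb(c, c, c, a), comb(comb(comb(c, c), a), c))), opp(a)), c), a)
  Push opp inside:  distribute opp over comb and collapse double opp
  Collect terms:  comb(a, a, f(f(f(comb(a, a, a, f(a, a, c), opp(c)), comb(a, a, c, c, c, c), comb(opp(a), opp(a), opp(a))), comb(f(comb(a, c, c), comb(a, a, c, c), opp(a)), f(comb(c, c), comb(a, a, a, a), f(c, a, a))), opp(f(comb(a, c, c, c), f(c, a, a), comb(a, a)))), comb(opp(a), opp(f(comb(a, a), comb(a, c, c, c), comb(a, c, c, c)))), c))

Answer: yes — both canonical forms are comb(a, a, f(f(f(comb(a, a, a, f(a, a, c), opp(c)), comb(a, a, c, c, c, c), comb(opp(a), opp(a), opp(a))), comb(f(comb(a, c, c), comb(a, a, c, c), opp(a)), f(comb(c, c), comb(a, a, a, a), f(c, a, a))), opp(f(comb(a, c, c, c), f(c, a, a), comb(a, a)))), comb(opp(a), opp(f(comb(a, a), comb(a, c, c, c), comb(a, c, c, c)))), c))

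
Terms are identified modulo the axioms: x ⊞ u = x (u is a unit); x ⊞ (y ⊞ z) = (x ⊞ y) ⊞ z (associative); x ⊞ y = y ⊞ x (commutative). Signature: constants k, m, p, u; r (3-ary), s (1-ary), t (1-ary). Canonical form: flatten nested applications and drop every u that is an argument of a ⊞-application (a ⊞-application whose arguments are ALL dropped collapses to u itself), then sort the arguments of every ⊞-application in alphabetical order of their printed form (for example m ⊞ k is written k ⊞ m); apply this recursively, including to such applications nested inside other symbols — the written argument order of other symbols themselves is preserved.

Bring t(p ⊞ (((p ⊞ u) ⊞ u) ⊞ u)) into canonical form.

Answer: t(p ⊞ p)

Derivation:
Work inside:  p ⊞ (((p ⊞ u) ⊞ u) ⊞ u)
Un-nest:  p ⊞ p ⊞ u ⊞ u ⊞ u
Units out:  drop u (×3)
Order the arguments:  p ⊞ p
Reassemble:  t(p ⊞ p)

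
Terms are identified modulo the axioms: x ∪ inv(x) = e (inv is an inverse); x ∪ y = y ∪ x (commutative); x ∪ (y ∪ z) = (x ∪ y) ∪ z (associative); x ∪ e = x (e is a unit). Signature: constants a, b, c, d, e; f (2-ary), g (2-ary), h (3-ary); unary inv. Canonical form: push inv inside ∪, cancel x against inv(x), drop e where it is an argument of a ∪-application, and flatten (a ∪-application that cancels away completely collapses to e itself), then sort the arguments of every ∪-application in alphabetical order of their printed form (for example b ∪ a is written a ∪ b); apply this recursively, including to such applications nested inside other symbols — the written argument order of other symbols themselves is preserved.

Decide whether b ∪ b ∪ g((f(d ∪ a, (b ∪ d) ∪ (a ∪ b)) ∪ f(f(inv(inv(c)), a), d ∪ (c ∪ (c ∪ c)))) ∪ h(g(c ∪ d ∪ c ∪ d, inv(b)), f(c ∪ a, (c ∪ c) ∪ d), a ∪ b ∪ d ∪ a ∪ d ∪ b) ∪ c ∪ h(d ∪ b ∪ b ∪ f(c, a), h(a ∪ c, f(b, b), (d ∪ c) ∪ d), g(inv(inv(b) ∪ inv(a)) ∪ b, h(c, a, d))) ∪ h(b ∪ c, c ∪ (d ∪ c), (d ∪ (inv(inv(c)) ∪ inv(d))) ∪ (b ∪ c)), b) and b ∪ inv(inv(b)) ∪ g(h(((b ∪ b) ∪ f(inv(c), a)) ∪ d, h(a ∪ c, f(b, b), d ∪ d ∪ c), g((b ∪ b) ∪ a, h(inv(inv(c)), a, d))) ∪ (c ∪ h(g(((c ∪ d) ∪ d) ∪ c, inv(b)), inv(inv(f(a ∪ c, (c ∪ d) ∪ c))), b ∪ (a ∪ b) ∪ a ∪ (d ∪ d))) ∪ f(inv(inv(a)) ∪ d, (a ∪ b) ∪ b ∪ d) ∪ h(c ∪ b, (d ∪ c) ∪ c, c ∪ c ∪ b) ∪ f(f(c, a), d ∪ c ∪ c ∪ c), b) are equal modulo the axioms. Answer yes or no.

Answer: no — b ∪ b ∪ g(c ∪ f(a ∪ d, a ∪ b ∪ b ∪ d) ∪ f(f(c, a), c ∪ c ∪ c ∪ d) ∪ h(b ∪ b ∪ d ∪ f(c, a), h(a ∪ c, f(b, b), c ∪ d ∪ d), g(a ∪ b ∪ b, h(c, a, d))) ∪ h(b ∪ c, c ∪ c ∪ d, b ∪ c ∪ c) ∪ h(g(c ∪ c ∪ d ∪ d, inv(b)), f(a ∪ c, c ∪ c ∪ d), a ∪ a ∪ b ∪ b ∪ d ∪ d), b) vs b ∪ b ∪ g(c ∪ f(a ∪ d, a ∪ b ∪ b ∪ d) ∪ f(f(c, a), c ∪ c ∪ c ∪ d) ∪ h(b ∪ b ∪ d ∪ f(inv(c), a), h(a ∪ c, f(b, b), c ∪ d ∪ d), g(a ∪ b ∪ b, h(c, a, d))) ∪ h(b ∪ c, c ∪ c ∪ d, b ∪ c ∪ c) ∪ h(g(c ∪ c ∪ d ∪ d, inv(b)), f(a ∪ c, c ∪ c ∪ d), a ∪ a ∪ b ∪ b ∪ d ∪ d), b)

Derivation:
Left:  b ∪ b ∪ g((f(d ∪ a, (b ∪ d) ∪ (a ∪ b)) ∪ f(f(inv(inv(c)), a), d ∪ (c ∪ (c ∪ c)))) ∪ h(g(c ∪ d ∪ c ∪ d, inv(b)), f(c ∪ a, (c ∪ c) ∪ d), a ∪ b ∪ d ∪ a ∪ d ∪ b) ∪ c ∪ h(d ∪ b ∪ b ∪ f(c, a), h(a ∪ c, f(b, b), (d ∪ c) ∪ d), g(inv(inv(b) ∪ inv(a)) ∪ b, h(c, a, d))) ∪ h(b ∪ c, c ∪ (d ∪ c), (d ∪ (inv(inv(c)) ∪ inv(d))) ∪ (b ∪ c)), b)
  Push inv inside:  distribute inv over ∪ and collapse double inv
  Collect terms:  b ∪ b ∪ g(c ∪ f(a ∪ d, a ∪ b ∪ b ∪ d) ∪ f(f(c, a), c ∪ c ∪ c ∪ d) ∪ h(b ∪ b ∪ d ∪ f(c, a), h(a ∪ c, f(b, b), c ∪ d ∪ d), g(a ∪ b ∪ b, h(c, a, d))) ∪ h(b ∪ c, c ∪ c ∪ d, b ∪ c ∪ c) ∪ h(g(c ∪ c ∪ d ∪ d, inv(b)), f(a ∪ c, c ∪ c ∪ d), a ∪ a ∪ b ∪ b ∪ d ∪ d), b)
Right:  b ∪ inv(inv(b)) ∪ g(h(((b ∪ b) ∪ f(inv(c), a)) ∪ d, h(a ∪ c, f(b, b), d ∪ d ∪ c), g((b ∪ b) ∪ a, h(inv(inv(c)), a, d))) ∪ (c ∪ h(g(((c ∪ d) ∪ d) ∪ c, inv(b)), inv(inv(f(a ∪ c, (c ∪ d) ∪ c))), b ∪ (a ∪ b) ∪ a ∪ (d ∪ d))) ∪ f(inv(inv(a)) ∪ d, (a ∪ b) ∪ b ∪ d) ∪ h(c ∪ b, (d ∪ c) ∪ c, c ∪ c ∪ b) ∪ f(f(c, a), d ∪ c ∪ c ∪ c), b)
  Push inv inside:  distribute inv over ∪ and collapse double inv
  Collect terms:  b ∪ b ∪ g(c ∪ f(a ∪ d, a ∪ b ∪ b ∪ d) ∪ f(f(c, a), c ∪ c ∪ c ∪ d) ∪ h(b ∪ b ∪ d ∪ f(inv(c), a), h(a ∪ c, f(b, b), c ∪ d ∪ d), g(a ∪ b ∪ b, h(c, a, d))) ∪ h(b ∪ c, c ∪ c ∪ d, b ∪ c ∪ c) ∪ h(g(c ∪ c ∪ d ∪ d, inv(b)), f(a ∪ c, c ∪ c ∪ d), a ∪ a ∪ b ∪ b ∪ d ∪ d), b)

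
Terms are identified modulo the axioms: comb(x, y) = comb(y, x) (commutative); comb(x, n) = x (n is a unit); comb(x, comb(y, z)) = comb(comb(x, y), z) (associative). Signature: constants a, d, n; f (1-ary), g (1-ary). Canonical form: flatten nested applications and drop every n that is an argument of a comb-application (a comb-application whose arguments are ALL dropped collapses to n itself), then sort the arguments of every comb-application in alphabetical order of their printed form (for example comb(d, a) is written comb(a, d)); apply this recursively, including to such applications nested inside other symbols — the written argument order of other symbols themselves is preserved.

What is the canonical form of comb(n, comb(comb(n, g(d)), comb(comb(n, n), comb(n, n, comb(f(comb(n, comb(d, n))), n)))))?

Flatten:  comb(n, n, g(d), n, n, n, n, f(comb(n, comb(d, n))), n)
Inside:  f(comb(n, comb(d, n)))  →  f(d)
Drop the unit:  drop n (×7)
Order the arguments:  comb(f(d), g(d))

Answer: comb(f(d), g(d))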